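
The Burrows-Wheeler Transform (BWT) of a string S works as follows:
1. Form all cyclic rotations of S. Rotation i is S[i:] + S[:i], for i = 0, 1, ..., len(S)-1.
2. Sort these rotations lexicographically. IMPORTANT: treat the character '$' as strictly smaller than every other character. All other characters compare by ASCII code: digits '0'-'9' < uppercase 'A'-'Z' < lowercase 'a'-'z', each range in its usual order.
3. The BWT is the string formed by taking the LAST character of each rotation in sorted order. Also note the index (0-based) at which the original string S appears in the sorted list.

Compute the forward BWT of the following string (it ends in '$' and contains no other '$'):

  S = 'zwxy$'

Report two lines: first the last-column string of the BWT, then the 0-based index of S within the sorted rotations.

All 5 rotations (rotation i = S[i:]+S[:i]):
  rot[0] = zwxy$
  rot[1] = wxy$z
  rot[2] = xy$zw
  rot[3] = y$zwx
  rot[4] = $zwxy
Sorted (with $ < everything):
  sorted[0] = $zwxy  (last char: 'y')
  sorted[1] = wxy$z  (last char: 'z')
  sorted[2] = xy$zw  (last char: 'w')
  sorted[3] = y$zwx  (last char: 'x')
  sorted[4] = zwxy$  (last char: '$')
Last column: yzwx$
Original string S is at sorted index 4

Answer: yzwx$
4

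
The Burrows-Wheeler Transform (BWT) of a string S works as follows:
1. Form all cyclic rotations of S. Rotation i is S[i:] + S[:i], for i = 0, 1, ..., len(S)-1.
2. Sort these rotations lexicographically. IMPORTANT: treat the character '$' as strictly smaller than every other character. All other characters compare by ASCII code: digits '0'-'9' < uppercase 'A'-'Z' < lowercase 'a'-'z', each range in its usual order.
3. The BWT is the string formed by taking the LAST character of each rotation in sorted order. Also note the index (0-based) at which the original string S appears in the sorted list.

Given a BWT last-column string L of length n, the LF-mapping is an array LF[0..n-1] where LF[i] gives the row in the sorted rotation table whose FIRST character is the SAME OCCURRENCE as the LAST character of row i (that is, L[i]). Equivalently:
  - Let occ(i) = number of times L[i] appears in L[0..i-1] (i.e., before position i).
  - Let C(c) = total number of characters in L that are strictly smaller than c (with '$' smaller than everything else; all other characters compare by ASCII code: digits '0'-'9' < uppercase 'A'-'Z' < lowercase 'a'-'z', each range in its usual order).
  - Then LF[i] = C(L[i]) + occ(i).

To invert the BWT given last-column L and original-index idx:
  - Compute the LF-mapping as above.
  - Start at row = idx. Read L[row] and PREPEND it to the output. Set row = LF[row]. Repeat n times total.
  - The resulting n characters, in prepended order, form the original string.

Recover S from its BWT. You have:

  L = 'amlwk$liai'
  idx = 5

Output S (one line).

Answer: kiwillama$

Derivation:
LF mapping: 1 8 6 9 5 0 7 3 2 4
Walk LF starting at row 5, prepending L[row]:
  step 1: row=5, L[5]='$', prepend. Next row=LF[5]=0
  step 2: row=0, L[0]='a', prepend. Next row=LF[0]=1
  step 3: row=1, L[1]='m', prepend. Next row=LF[1]=8
  step 4: row=8, L[8]='a', prepend. Next row=LF[8]=2
  step 5: row=2, L[2]='l', prepend. Next row=LF[2]=6
  step 6: row=6, L[6]='l', prepend. Next row=LF[6]=7
  step 7: row=7, L[7]='i', prepend. Next row=LF[7]=3
  step 8: row=3, L[3]='w', prepend. Next row=LF[3]=9
  step 9: row=9, L[9]='i', prepend. Next row=LF[9]=4
  step 10: row=4, L[4]='k', prepend. Next row=LF[4]=5
Reversed output: kiwillama$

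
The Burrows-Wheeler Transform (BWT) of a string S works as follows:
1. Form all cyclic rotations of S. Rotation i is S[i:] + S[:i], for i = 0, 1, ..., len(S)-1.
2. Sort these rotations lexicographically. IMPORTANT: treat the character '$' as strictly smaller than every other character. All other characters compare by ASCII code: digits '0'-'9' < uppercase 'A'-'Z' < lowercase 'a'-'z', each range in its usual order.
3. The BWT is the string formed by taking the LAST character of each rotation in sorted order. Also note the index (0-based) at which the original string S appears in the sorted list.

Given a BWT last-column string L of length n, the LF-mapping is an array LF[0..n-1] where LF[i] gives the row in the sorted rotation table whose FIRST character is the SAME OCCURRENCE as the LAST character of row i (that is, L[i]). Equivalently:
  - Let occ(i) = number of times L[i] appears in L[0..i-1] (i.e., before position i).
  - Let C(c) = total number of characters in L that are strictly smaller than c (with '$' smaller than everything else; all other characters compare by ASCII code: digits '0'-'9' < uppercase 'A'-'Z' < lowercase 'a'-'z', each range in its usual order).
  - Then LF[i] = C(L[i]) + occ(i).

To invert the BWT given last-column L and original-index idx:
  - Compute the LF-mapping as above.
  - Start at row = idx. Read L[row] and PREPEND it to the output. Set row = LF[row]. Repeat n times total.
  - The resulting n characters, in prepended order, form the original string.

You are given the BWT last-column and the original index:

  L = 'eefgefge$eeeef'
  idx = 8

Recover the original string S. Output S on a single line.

Answer: egeeefgefefee$

Derivation:
LF mapping: 1 2 9 12 3 10 13 4 0 5 6 7 8 11
Walk LF starting at row 8, prepending L[row]:
  step 1: row=8, L[8]='$', prepend. Next row=LF[8]=0
  step 2: row=0, L[0]='e', prepend. Next row=LF[0]=1
  step 3: row=1, L[1]='e', prepend. Next row=LF[1]=2
  step 4: row=2, L[2]='f', prepend. Next row=LF[2]=9
  step 5: row=9, L[9]='e', prepend. Next row=LF[9]=5
  step 6: row=5, L[5]='f', prepend. Next row=LF[5]=10
  step 7: row=10, L[10]='e', prepend. Next row=LF[10]=6
  step 8: row=6, L[6]='g', prepend. Next row=LF[6]=13
  step 9: row=13, L[13]='f', prepend. Next row=LF[13]=11
  step 10: row=11, L[11]='e', prepend. Next row=LF[11]=7
  step 11: row=7, L[7]='e', prepend. Next row=LF[7]=4
  step 12: row=4, L[4]='e', prepend. Next row=LF[4]=3
  step 13: row=3, L[3]='g', prepend. Next row=LF[3]=12
  step 14: row=12, L[12]='e', prepend. Next row=LF[12]=8
Reversed output: egeeefgefefee$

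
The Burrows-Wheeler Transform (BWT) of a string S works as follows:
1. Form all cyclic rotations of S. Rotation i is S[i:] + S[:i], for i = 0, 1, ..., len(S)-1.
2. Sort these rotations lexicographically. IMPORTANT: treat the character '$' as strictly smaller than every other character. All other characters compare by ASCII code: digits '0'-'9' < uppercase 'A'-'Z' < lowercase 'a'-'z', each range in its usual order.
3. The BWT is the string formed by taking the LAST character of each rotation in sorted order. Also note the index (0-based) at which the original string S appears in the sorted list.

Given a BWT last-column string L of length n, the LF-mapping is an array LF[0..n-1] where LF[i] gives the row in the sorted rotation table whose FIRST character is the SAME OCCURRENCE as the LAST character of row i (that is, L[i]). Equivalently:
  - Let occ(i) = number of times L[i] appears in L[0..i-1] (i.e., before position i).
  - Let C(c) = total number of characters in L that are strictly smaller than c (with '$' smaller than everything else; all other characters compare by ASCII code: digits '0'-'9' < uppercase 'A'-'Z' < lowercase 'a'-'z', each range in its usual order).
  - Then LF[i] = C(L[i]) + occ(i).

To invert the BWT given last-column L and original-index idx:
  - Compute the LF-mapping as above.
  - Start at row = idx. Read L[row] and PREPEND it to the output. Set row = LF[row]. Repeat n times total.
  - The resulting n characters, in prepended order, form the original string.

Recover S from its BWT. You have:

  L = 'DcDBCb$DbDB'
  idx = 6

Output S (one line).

LF mapping: 4 10 5 1 3 8 0 6 9 7 2
Walk LF starting at row 6, prepending L[row]:
  step 1: row=6, L[6]='$', prepend. Next row=LF[6]=0
  step 2: row=0, L[0]='D', prepend. Next row=LF[0]=4
  step 3: row=4, L[4]='C', prepend. Next row=LF[4]=3
  step 4: row=3, L[3]='B', prepend. Next row=LF[3]=1
  step 5: row=1, L[1]='c', prepend. Next row=LF[1]=10
  step 6: row=10, L[10]='B', prepend. Next row=LF[10]=2
  step 7: row=2, L[2]='D', prepend. Next row=LF[2]=5
  step 8: row=5, L[5]='b', prepend. Next row=LF[5]=8
  step 9: row=8, L[8]='b', prepend. Next row=LF[8]=9
  step 10: row=9, L[9]='D', prepend. Next row=LF[9]=7
  step 11: row=7, L[7]='D', prepend. Next row=LF[7]=6
Reversed output: DDbbDBcBCD$

Answer: DDbbDBcBCD$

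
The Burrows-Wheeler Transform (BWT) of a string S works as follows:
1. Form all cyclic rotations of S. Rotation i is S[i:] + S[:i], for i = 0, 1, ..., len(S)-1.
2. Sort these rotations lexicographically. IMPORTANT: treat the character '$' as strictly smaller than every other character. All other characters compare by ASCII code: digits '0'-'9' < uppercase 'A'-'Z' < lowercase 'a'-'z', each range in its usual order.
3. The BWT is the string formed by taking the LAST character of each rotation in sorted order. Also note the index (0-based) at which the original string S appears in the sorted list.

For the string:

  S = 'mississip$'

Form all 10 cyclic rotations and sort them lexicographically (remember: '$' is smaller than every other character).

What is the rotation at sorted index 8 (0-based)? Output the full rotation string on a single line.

Answer: ssip$missi

Derivation:
All 10 rotations (rotation i = S[i:]+S[:i]):
  rot[0] = mississip$
  rot[1] = ississip$m
  rot[2] = ssissip$mi
  rot[3] = sissip$mis
  rot[4] = issip$miss
  rot[5] = ssip$missi
  rot[6] = sip$missis
  rot[7] = ip$mississ
  rot[8] = p$mississi
  rot[9] = $mississip
Sorted (with $ < everything):
  sorted[0] = $mississip
  sorted[1] = ip$mississ
  sorted[2] = issip$miss
  sorted[3] = ississip$m
  sorted[4] = mississip$
  sorted[5] = p$mississi
  sorted[6] = sip$missis
  sorted[7] = sissip$mis
  sorted[8] = ssip$missi
  sorted[9] = ssissip$mi
sorted[8] = ssip$missi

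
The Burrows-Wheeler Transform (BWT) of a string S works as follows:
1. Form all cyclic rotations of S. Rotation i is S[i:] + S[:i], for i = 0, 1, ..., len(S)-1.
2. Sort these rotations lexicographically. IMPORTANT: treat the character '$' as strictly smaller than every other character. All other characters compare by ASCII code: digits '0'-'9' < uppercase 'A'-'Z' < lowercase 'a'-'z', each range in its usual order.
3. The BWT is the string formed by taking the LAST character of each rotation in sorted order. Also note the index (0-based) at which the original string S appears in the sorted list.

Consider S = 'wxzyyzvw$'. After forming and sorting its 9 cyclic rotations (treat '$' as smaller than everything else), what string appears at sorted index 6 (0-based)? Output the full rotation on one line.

All 9 rotations (rotation i = S[i:]+S[:i]):
  rot[0] = wxzyyzvw$
  rot[1] = xzyyzvw$w
  rot[2] = zyyzvw$wx
  rot[3] = yyzvw$wxz
  rot[4] = yzvw$wxzy
  rot[5] = zvw$wxzyy
  rot[6] = vw$wxzyyz
  rot[7] = w$wxzyyzv
  rot[8] = $wxzyyzvw
Sorted (with $ < everything):
  sorted[0] = $wxzyyzvw
  sorted[1] = vw$wxzyyz
  sorted[2] = w$wxzyyzv
  sorted[3] = wxzyyzvw$
  sorted[4] = xzyyzvw$w
  sorted[5] = yyzvw$wxz
  sorted[6] = yzvw$wxzy
  sorted[7] = zvw$wxzyy
  sorted[8] = zyyzvw$wx
sorted[6] = yzvw$wxzy

Answer: yzvw$wxzy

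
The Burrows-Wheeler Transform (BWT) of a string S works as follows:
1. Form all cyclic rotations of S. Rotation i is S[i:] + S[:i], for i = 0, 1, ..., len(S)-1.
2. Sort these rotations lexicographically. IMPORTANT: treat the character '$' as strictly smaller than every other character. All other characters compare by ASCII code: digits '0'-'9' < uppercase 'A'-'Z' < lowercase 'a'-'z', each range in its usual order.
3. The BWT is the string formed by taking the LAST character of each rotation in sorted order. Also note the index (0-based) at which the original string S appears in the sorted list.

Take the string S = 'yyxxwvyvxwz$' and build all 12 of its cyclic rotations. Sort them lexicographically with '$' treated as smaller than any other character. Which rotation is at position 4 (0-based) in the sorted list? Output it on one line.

Answer: wz$yyxxwvyvx

Derivation:
All 12 rotations (rotation i = S[i:]+S[:i]):
  rot[0] = yyxxwvyvxwz$
  rot[1] = yxxwvyvxwz$y
  rot[2] = xxwvyvxwz$yy
  rot[3] = xwvyvxwz$yyx
  rot[4] = wvyvxwz$yyxx
  rot[5] = vyvxwz$yyxxw
  rot[6] = yvxwz$yyxxwv
  rot[7] = vxwz$yyxxwvy
  rot[8] = xwz$yyxxwvyv
  rot[9] = wz$yyxxwvyvx
  rot[10] = z$yyxxwvyvxw
  rot[11] = $yyxxwvyvxwz
Sorted (with $ < everything):
  sorted[0] = $yyxxwvyvxwz
  sorted[1] = vxwz$yyxxwvy
  sorted[2] = vyvxwz$yyxxw
  sorted[3] = wvyvxwz$yyxx
  sorted[4] = wz$yyxxwvyvx
  sorted[5] = xwvyvxwz$yyx
  sorted[6] = xwz$yyxxwvyv
  sorted[7] = xxwvyvxwz$yy
  sorted[8] = yvxwz$yyxxwv
  sorted[9] = yxxwvyvxwz$y
  sorted[10] = yyxxwvyvxwz$
  sorted[11] = z$yyxxwvyvxw
sorted[4] = wz$yyxxwvyvx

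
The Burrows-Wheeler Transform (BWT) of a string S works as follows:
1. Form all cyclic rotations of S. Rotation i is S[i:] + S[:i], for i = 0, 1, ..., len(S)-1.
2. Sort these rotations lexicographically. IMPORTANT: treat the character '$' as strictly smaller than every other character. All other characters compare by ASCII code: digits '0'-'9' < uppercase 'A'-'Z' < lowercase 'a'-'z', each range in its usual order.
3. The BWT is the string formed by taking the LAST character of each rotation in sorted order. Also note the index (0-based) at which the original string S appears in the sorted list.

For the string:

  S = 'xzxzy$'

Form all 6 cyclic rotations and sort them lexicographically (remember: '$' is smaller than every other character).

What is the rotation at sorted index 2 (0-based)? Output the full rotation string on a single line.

All 6 rotations (rotation i = S[i:]+S[:i]):
  rot[0] = xzxzy$
  rot[1] = zxzy$x
  rot[2] = xzy$xz
  rot[3] = zy$xzx
  rot[4] = y$xzxz
  rot[5] = $xzxzy
Sorted (with $ < everything):
  sorted[0] = $xzxzy
  sorted[1] = xzxzy$
  sorted[2] = xzy$xz
  sorted[3] = y$xzxz
  sorted[4] = zxzy$x
  sorted[5] = zy$xzx
sorted[2] = xzy$xz

Answer: xzy$xz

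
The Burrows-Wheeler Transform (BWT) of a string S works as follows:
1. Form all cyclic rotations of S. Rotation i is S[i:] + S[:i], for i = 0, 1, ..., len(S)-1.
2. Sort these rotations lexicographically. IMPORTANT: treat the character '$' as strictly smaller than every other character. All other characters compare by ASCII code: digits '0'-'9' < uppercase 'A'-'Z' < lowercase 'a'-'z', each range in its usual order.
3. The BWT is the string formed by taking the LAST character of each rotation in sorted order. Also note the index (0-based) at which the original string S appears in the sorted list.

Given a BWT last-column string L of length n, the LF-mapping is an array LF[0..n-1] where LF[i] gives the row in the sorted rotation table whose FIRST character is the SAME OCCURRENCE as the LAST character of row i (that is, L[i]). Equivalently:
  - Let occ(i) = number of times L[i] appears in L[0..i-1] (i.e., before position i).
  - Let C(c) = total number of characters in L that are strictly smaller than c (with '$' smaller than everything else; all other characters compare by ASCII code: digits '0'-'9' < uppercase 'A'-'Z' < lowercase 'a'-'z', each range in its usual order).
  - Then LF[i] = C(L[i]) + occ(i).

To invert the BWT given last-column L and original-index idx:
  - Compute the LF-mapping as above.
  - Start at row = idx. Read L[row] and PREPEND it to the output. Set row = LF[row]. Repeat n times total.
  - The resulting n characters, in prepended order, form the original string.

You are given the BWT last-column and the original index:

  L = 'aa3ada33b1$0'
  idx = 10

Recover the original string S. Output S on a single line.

LF mapping: 6 7 3 8 11 9 4 5 10 2 0 1
Walk LF starting at row 10, prepending L[row]:
  step 1: row=10, L[10]='$', prepend. Next row=LF[10]=0
  step 2: row=0, L[0]='a', prepend. Next row=LF[0]=6
  step 3: row=6, L[6]='3', prepend. Next row=LF[6]=4
  step 4: row=4, L[4]='d', prepend. Next row=LF[4]=11
  step 5: row=11, L[11]='0', prepend. Next row=LF[11]=1
  step 6: row=1, L[1]='a', prepend. Next row=LF[1]=7
  step 7: row=7, L[7]='3', prepend. Next row=LF[7]=5
  step 8: row=5, L[5]='a', prepend. Next row=LF[5]=9
  step 9: row=9, L[9]='1', prepend. Next row=LF[9]=2
  step 10: row=2, L[2]='3', prepend. Next row=LF[2]=3
  step 11: row=3, L[3]='a', prepend. Next row=LF[3]=8
  step 12: row=8, L[8]='b', prepend. Next row=LF[8]=10
Reversed output: ba31a3a0d3a$

Answer: ba31a3a0d3a$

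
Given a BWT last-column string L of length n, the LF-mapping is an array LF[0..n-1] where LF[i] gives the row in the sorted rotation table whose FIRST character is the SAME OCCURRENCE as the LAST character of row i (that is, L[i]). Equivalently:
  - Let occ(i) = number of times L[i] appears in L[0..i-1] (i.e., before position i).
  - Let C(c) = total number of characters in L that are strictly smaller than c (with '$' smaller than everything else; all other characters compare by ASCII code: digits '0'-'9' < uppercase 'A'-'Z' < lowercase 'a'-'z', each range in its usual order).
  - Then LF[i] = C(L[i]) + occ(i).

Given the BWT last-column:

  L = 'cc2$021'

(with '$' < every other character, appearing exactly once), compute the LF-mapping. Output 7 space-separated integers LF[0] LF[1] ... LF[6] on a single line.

Answer: 5 6 3 0 1 4 2

Derivation:
Char counts: '$':1, '0':1, '1':1, '2':2, 'c':2
C (first-col start): C('$')=0, C('0')=1, C('1')=2, C('2')=3, C('c')=5
L[0]='c': occ=0, LF[0]=C('c')+0=5+0=5
L[1]='c': occ=1, LF[1]=C('c')+1=5+1=6
L[2]='2': occ=0, LF[2]=C('2')+0=3+0=3
L[3]='$': occ=0, LF[3]=C('$')+0=0+0=0
L[4]='0': occ=0, LF[4]=C('0')+0=1+0=1
L[5]='2': occ=1, LF[5]=C('2')+1=3+1=4
L[6]='1': occ=0, LF[6]=C('1')+0=2+0=2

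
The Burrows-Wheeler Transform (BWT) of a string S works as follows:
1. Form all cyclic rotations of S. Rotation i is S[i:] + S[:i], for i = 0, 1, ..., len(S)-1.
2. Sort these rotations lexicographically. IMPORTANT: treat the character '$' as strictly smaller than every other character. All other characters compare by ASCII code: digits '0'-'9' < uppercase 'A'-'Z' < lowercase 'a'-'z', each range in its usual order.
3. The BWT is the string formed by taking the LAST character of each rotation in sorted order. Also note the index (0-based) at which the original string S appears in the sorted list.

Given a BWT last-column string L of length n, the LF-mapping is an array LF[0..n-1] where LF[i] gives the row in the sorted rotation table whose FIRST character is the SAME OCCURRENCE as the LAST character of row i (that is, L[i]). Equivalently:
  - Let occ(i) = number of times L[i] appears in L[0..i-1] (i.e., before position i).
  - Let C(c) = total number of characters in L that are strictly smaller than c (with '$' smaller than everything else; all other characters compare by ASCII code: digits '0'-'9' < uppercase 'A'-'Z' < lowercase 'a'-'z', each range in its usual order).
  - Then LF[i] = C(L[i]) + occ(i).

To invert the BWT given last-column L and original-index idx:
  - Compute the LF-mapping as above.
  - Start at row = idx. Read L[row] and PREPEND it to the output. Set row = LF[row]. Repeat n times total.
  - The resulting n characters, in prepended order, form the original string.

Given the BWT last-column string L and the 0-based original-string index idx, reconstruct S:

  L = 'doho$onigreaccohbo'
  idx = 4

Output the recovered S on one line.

Answer: cocoaneighborhood$

Derivation:
LF mapping: 5 12 8 13 0 14 11 10 7 17 6 1 3 4 15 9 2 16
Walk LF starting at row 4, prepending L[row]:
  step 1: row=4, L[4]='$', prepend. Next row=LF[4]=0
  step 2: row=0, L[0]='d', prepend. Next row=LF[0]=5
  step 3: row=5, L[5]='o', prepend. Next row=LF[5]=14
  step 4: row=14, L[14]='o', prepend. Next row=LF[14]=15
  step 5: row=15, L[15]='h', prepend. Next row=LF[15]=9
  step 6: row=9, L[9]='r', prepend. Next row=LF[9]=17
  step 7: row=17, L[17]='o', prepend. Next row=LF[17]=16
  step 8: row=16, L[16]='b', prepend. Next row=LF[16]=2
  step 9: row=2, L[2]='h', prepend. Next row=LF[2]=8
  step 10: row=8, L[8]='g', prepend. Next row=LF[8]=7
  step 11: row=7, L[7]='i', prepend. Next row=LF[7]=10
  step 12: row=10, L[10]='e', prepend. Next row=LF[10]=6
  step 13: row=6, L[6]='n', prepend. Next row=LF[6]=11
  step 14: row=11, L[11]='a', prepend. Next row=LF[11]=1
  step 15: row=1, L[1]='o', prepend. Next row=LF[1]=12
  step 16: row=12, L[12]='c', prepend. Next row=LF[12]=3
  step 17: row=3, L[3]='o', prepend. Next row=LF[3]=13
  step 18: row=13, L[13]='c', prepend. Next row=LF[13]=4
Reversed output: cocoaneighborhood$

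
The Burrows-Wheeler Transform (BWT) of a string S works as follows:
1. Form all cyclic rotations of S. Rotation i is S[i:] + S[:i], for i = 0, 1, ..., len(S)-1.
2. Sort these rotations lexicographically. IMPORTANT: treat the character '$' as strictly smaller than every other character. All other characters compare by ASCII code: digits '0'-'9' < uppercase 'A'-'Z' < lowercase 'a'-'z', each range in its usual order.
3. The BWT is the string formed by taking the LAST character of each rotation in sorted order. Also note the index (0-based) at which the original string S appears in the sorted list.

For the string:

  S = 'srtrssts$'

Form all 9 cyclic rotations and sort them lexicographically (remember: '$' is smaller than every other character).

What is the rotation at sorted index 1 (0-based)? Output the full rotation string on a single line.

All 9 rotations (rotation i = S[i:]+S[:i]):
  rot[0] = srtrssts$
  rot[1] = rtrssts$s
  rot[2] = trssts$sr
  rot[3] = rssts$srt
  rot[4] = ssts$srtr
  rot[5] = sts$srtrs
  rot[6] = ts$srtrss
  rot[7] = s$srtrsst
  rot[8] = $srtrssts
Sorted (with $ < everything):
  sorted[0] = $srtrssts
  sorted[1] = rssts$srt
  sorted[2] = rtrssts$s
  sorted[3] = s$srtrsst
  sorted[4] = srtrssts$
  sorted[5] = ssts$srtr
  sorted[6] = sts$srtrs
  sorted[7] = trssts$sr
  sorted[8] = ts$srtrss
sorted[1] = rssts$srt

Answer: rssts$srt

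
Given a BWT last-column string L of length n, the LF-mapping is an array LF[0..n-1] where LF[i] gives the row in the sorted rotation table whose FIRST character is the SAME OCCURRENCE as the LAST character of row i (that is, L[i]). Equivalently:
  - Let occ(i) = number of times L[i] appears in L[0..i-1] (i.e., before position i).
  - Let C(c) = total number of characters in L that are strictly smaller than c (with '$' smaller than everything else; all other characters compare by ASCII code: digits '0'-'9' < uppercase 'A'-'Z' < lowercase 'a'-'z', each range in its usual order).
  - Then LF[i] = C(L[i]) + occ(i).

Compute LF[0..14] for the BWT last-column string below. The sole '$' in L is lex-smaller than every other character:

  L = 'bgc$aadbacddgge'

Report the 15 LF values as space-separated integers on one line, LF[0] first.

Char counts: '$':1, 'a':3, 'b':2, 'c':2, 'd':3, 'e':1, 'g':3
C (first-col start): C('$')=0, C('a')=1, C('b')=4, C('c')=6, C('d')=8, C('e')=11, C('g')=12
L[0]='b': occ=0, LF[0]=C('b')+0=4+0=4
L[1]='g': occ=0, LF[1]=C('g')+0=12+0=12
L[2]='c': occ=0, LF[2]=C('c')+0=6+0=6
L[3]='$': occ=0, LF[3]=C('$')+0=0+0=0
L[4]='a': occ=0, LF[4]=C('a')+0=1+0=1
L[5]='a': occ=1, LF[5]=C('a')+1=1+1=2
L[6]='d': occ=0, LF[6]=C('d')+0=8+0=8
L[7]='b': occ=1, LF[7]=C('b')+1=4+1=5
L[8]='a': occ=2, LF[8]=C('a')+2=1+2=3
L[9]='c': occ=1, LF[9]=C('c')+1=6+1=7
L[10]='d': occ=1, LF[10]=C('d')+1=8+1=9
L[11]='d': occ=2, LF[11]=C('d')+2=8+2=10
L[12]='g': occ=1, LF[12]=C('g')+1=12+1=13
L[13]='g': occ=2, LF[13]=C('g')+2=12+2=14
L[14]='e': occ=0, LF[14]=C('e')+0=11+0=11

Answer: 4 12 6 0 1 2 8 5 3 7 9 10 13 14 11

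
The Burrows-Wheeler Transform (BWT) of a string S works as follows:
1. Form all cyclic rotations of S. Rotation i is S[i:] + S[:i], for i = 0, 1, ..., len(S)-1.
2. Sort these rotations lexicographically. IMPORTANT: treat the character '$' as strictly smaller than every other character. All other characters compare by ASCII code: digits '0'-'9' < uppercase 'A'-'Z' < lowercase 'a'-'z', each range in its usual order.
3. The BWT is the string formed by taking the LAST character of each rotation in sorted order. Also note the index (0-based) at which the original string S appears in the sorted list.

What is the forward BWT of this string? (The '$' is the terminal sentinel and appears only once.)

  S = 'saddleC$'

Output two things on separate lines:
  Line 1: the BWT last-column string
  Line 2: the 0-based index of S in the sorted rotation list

All 8 rotations (rotation i = S[i:]+S[:i]):
  rot[0] = saddleC$
  rot[1] = addleC$s
  rot[2] = ddleC$sa
  rot[3] = dleC$sad
  rot[4] = leC$sadd
  rot[5] = eC$saddl
  rot[6] = C$saddle
  rot[7] = $saddleC
Sorted (with $ < everything):
  sorted[0] = $saddleC  (last char: 'C')
  sorted[1] = C$saddle  (last char: 'e')
  sorted[2] = addleC$s  (last char: 's')
  sorted[3] = ddleC$sa  (last char: 'a')
  sorted[4] = dleC$sad  (last char: 'd')
  sorted[5] = eC$saddl  (last char: 'l')
  sorted[6] = leC$sadd  (last char: 'd')
  sorted[7] = saddleC$  (last char: '$')
Last column: Cesadld$
Original string S is at sorted index 7

Answer: Cesadld$
7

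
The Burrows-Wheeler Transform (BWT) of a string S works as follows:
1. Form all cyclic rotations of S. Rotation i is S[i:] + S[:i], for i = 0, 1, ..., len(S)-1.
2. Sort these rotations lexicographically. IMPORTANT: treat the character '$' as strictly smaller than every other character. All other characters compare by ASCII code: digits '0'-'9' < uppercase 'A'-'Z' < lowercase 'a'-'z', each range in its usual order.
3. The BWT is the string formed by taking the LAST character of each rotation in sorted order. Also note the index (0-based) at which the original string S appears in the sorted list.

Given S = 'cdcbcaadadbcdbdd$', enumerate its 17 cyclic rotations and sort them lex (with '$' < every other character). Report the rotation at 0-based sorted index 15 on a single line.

Answer: dcbcaadadbcdbdd$c

Derivation:
All 17 rotations (rotation i = S[i:]+S[:i]):
  rot[0] = cdcbcaadadbcdbdd$
  rot[1] = dcbcaadadbcdbdd$c
  rot[2] = cbcaadadbcdbdd$cd
  rot[3] = bcaadadbcdbdd$cdc
  rot[4] = caadadbcdbdd$cdcb
  rot[5] = aadadbcdbdd$cdcbc
  rot[6] = adadbcdbdd$cdcbca
  rot[7] = dadbcdbdd$cdcbcaa
  rot[8] = adbcdbdd$cdcbcaad
  rot[9] = dbcdbdd$cdcbcaada
  rot[10] = bcdbdd$cdcbcaadad
  rot[11] = cdbdd$cdcbcaadadb
  rot[12] = dbdd$cdcbcaadadbc
  rot[13] = bdd$cdcbcaadadbcd
  rot[14] = dd$cdcbcaadadbcdb
  rot[15] = d$cdcbcaadadbcdbd
  rot[16] = $cdcbcaadadbcdbdd
Sorted (with $ < everything):
  sorted[0] = $cdcbcaadadbcdbdd
  sorted[1] = aadadbcdbdd$cdcbc
  sorted[2] = adadbcdbdd$cdcbca
  sorted[3] = adbcdbdd$cdcbcaad
  sorted[4] = bcaadadbcdbdd$cdc
  sorted[5] = bcdbdd$cdcbcaadad
  sorted[6] = bdd$cdcbcaadadbcd
  sorted[7] = caadadbcdbdd$cdcb
  sorted[8] = cbcaadadbcdbdd$cd
  sorted[9] = cdbdd$cdcbcaadadb
  sorted[10] = cdcbcaadadbcdbdd$
  sorted[11] = d$cdcbcaadadbcdbd
  sorted[12] = dadbcdbdd$cdcbcaa
  sorted[13] = dbcdbdd$cdcbcaada
  sorted[14] = dbdd$cdcbcaadadbc
  sorted[15] = dcbcaadadbcdbdd$c
  sorted[16] = dd$cdcbcaadadbcdb
sorted[15] = dcbcaadadbcdbdd$c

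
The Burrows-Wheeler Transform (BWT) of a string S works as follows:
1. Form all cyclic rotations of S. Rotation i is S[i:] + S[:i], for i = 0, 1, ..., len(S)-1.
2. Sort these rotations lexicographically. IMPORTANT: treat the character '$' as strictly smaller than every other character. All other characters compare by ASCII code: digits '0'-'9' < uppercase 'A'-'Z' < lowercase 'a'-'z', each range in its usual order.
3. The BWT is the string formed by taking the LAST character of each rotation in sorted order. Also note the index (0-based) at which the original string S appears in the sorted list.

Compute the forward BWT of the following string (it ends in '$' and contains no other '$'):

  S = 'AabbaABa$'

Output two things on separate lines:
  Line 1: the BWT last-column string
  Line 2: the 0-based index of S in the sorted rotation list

All 9 rotations (rotation i = S[i:]+S[:i]):
  rot[0] = AabbaABa$
  rot[1] = abbaABa$A
  rot[2] = bbaABa$Aa
  rot[3] = baABa$Aab
  rot[4] = aABa$Aabb
  rot[5] = ABa$Aabba
  rot[6] = Ba$AabbaA
  rot[7] = a$AabbaAB
  rot[8] = $AabbaABa
Sorted (with $ < everything):
  sorted[0] = $AabbaABa  (last char: 'a')
  sorted[1] = ABa$Aabba  (last char: 'a')
  sorted[2] = AabbaABa$  (last char: '$')
  sorted[3] = Ba$AabbaA  (last char: 'A')
  sorted[4] = a$AabbaAB  (last char: 'B')
  sorted[5] = aABa$Aabb  (last char: 'b')
  sorted[6] = abbaABa$A  (last char: 'A')
  sorted[7] = baABa$Aab  (last char: 'b')
  sorted[8] = bbaABa$Aa  (last char: 'a')
Last column: aa$ABbAba
Original string S is at sorted index 2

Answer: aa$ABbAba
2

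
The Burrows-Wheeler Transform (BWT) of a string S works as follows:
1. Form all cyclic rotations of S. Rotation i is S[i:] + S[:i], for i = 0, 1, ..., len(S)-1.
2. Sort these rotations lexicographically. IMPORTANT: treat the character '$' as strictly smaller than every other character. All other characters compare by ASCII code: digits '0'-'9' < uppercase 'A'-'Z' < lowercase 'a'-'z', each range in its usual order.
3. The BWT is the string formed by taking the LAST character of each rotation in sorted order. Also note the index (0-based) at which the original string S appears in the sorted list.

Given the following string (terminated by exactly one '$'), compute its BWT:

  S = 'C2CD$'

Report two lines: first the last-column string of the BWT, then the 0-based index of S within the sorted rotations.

All 5 rotations (rotation i = S[i:]+S[:i]):
  rot[0] = C2CD$
  rot[1] = 2CD$C
  rot[2] = CD$C2
  rot[3] = D$C2C
  rot[4] = $C2CD
Sorted (with $ < everything):
  sorted[0] = $C2CD  (last char: 'D')
  sorted[1] = 2CD$C  (last char: 'C')
  sorted[2] = C2CD$  (last char: '$')
  sorted[3] = CD$C2  (last char: '2')
  sorted[4] = D$C2C  (last char: 'C')
Last column: DC$2C
Original string S is at sorted index 2

Answer: DC$2C
2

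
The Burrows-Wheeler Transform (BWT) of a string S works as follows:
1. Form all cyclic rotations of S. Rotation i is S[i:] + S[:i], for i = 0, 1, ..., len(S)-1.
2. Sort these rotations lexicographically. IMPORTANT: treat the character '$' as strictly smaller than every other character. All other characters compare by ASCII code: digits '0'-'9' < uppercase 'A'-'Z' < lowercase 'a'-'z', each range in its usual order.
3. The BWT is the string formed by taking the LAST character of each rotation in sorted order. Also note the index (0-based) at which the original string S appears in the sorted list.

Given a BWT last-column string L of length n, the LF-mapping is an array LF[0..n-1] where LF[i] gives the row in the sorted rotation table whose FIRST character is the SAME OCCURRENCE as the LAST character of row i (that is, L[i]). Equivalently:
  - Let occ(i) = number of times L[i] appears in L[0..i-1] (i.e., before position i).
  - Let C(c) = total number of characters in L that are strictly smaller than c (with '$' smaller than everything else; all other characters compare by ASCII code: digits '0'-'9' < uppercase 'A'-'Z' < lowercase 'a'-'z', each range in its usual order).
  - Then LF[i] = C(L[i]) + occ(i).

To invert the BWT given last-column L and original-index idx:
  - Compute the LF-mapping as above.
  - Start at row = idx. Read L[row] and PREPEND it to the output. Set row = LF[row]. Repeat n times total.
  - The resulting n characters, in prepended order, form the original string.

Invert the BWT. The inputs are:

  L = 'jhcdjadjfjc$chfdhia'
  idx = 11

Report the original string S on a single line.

LF mapping: 15 11 3 6 16 1 7 17 9 18 4 0 5 12 10 8 13 14 2
Walk LF starting at row 11, prepending L[row]:
  step 1: row=11, L[11]='$', prepend. Next row=LF[11]=0
  step 2: row=0, L[0]='j', prepend. Next row=LF[0]=15
  step 3: row=15, L[15]='d', prepend. Next row=LF[15]=8
  step 4: row=8, L[8]='f', prepend. Next row=LF[8]=9
  step 5: row=9, L[9]='j', prepend. Next row=LF[9]=18
  step 6: row=18, L[18]='a', prepend. Next row=LF[18]=2
  step 7: row=2, L[2]='c', prepend. Next row=LF[2]=3
  step 8: row=3, L[3]='d', prepend. Next row=LF[3]=6
  step 9: row=6, L[6]='d', prepend. Next row=LF[6]=7
  step 10: row=7, L[7]='j', prepend. Next row=LF[7]=17
  step 11: row=17, L[17]='i', prepend. Next row=LF[17]=14
  step 12: row=14, L[14]='f', prepend. Next row=LF[14]=10
  step 13: row=10, L[10]='c', prepend. Next row=LF[10]=4
  step 14: row=4, L[4]='j', prepend. Next row=LF[4]=16
  step 15: row=16, L[16]='h', prepend. Next row=LF[16]=13
  step 16: row=13, L[13]='h', prepend. Next row=LF[13]=12
  step 17: row=12, L[12]='c', prepend. Next row=LF[12]=5
  step 18: row=5, L[5]='a', prepend. Next row=LF[5]=1
  step 19: row=1, L[1]='h', prepend. Next row=LF[1]=11
Reversed output: hachhjcfijddcajfdj$

Answer: hachhjcfijddcajfdj$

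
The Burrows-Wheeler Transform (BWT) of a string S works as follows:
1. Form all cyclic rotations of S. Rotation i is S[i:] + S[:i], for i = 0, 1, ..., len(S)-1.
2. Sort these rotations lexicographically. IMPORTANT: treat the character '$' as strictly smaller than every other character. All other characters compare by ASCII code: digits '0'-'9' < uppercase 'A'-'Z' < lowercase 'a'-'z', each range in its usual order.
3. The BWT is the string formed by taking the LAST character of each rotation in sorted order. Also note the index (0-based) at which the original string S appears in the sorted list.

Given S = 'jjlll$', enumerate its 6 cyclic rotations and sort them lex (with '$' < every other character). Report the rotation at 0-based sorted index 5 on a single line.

All 6 rotations (rotation i = S[i:]+S[:i]):
  rot[0] = jjlll$
  rot[1] = jlll$j
  rot[2] = lll$jj
  rot[3] = ll$jjl
  rot[4] = l$jjll
  rot[5] = $jjlll
Sorted (with $ < everything):
  sorted[0] = $jjlll
  sorted[1] = jjlll$
  sorted[2] = jlll$j
  sorted[3] = l$jjll
  sorted[4] = ll$jjl
  sorted[5] = lll$jj
sorted[5] = lll$jj

Answer: lll$jj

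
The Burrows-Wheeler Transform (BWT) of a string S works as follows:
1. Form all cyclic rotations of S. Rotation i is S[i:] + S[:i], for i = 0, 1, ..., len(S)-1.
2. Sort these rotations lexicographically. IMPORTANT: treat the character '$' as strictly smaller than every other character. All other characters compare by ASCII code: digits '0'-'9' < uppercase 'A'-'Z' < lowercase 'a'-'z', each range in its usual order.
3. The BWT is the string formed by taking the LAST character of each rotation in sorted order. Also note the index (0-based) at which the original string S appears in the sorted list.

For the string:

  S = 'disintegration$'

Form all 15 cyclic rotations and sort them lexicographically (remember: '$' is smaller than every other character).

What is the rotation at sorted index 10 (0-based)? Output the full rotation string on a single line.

Answer: on$disintegrati

Derivation:
All 15 rotations (rotation i = S[i:]+S[:i]):
  rot[0] = disintegration$
  rot[1] = isintegration$d
  rot[2] = sintegration$di
  rot[3] = integration$dis
  rot[4] = ntegration$disi
  rot[5] = tegration$disin
  rot[6] = egration$disint
  rot[7] = gration$disinte
  rot[8] = ration$disinteg
  rot[9] = ation$disintegr
  rot[10] = tion$disintegra
  rot[11] = ion$disintegrat
  rot[12] = on$disintegrati
  rot[13] = n$disintegratio
  rot[14] = $disintegration
Sorted (with $ < everything):
  sorted[0] = $disintegration
  sorted[1] = ation$disintegr
  sorted[2] = disintegration$
  sorted[3] = egration$disint
  sorted[4] = gration$disinte
  sorted[5] = integration$dis
  sorted[6] = ion$disintegrat
  sorted[7] = isintegration$d
  sorted[8] = n$disintegratio
  sorted[9] = ntegration$disi
  sorted[10] = on$disintegrati
  sorted[11] = ration$disinteg
  sorted[12] = sintegration$di
  sorted[13] = tegration$disin
  sorted[14] = tion$disintegra
sorted[10] = on$disintegrati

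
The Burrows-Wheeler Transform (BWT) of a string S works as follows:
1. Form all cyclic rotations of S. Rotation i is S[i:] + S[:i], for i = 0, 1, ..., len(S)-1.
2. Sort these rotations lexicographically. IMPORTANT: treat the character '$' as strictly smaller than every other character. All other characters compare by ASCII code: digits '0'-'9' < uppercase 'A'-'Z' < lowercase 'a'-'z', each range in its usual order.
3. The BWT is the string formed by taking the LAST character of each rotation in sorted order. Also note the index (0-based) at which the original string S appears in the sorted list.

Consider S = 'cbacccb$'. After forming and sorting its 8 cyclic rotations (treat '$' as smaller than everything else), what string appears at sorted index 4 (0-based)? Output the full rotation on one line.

All 8 rotations (rotation i = S[i:]+S[:i]):
  rot[0] = cbacccb$
  rot[1] = bacccb$c
  rot[2] = acccb$cb
  rot[3] = cccb$cba
  rot[4] = ccb$cbac
  rot[5] = cb$cbacc
  rot[6] = b$cbaccc
  rot[7] = $cbacccb
Sorted (with $ < everything):
  sorted[0] = $cbacccb
  sorted[1] = acccb$cb
  sorted[2] = b$cbaccc
  sorted[3] = bacccb$c
  sorted[4] = cb$cbacc
  sorted[5] = cbacccb$
  sorted[6] = ccb$cbac
  sorted[7] = cccb$cba
sorted[4] = cb$cbacc

Answer: cb$cbacc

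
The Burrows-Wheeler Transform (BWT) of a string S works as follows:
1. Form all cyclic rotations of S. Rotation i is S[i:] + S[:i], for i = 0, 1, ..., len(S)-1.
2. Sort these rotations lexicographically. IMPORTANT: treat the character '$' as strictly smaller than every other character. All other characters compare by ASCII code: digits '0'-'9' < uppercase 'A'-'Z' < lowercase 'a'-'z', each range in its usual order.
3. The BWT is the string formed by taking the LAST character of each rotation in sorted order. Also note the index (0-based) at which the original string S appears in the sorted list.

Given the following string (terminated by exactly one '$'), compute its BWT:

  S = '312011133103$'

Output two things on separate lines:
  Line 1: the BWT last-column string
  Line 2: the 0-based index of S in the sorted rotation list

All 13 rotations (rotation i = S[i:]+S[:i]):
  rot[0] = 312011133103$
  rot[1] = 12011133103$3
  rot[2] = 2011133103$31
  rot[3] = 011133103$312
  rot[4] = 11133103$3120
  rot[5] = 1133103$31201
  rot[6] = 133103$312011
  rot[7] = 33103$3120111
  rot[8] = 3103$31201113
  rot[9] = 103$312011133
  rot[10] = 03$3120111331
  rot[11] = 3$31201113310
  rot[12] = $312011133103
Sorted (with $ < everything):
  sorted[0] = $312011133103  (last char: '3')
  sorted[1] = 011133103$312  (last char: '2')
  sorted[2] = 03$3120111331  (last char: '1')
  sorted[3] = 103$312011133  (last char: '3')
  sorted[4] = 11133103$3120  (last char: '0')
  sorted[5] = 1133103$31201  (last char: '1')
  sorted[6] = 12011133103$3  (last char: '3')
  sorted[7] = 133103$312011  (last char: '1')
  sorted[8] = 2011133103$31  (last char: '1')
  sorted[9] = 3$31201113310  (last char: '0')
  sorted[10] = 3103$31201113  (last char: '3')
  sorted[11] = 312011133103$  (last char: '$')
  sorted[12] = 33103$3120111  (last char: '1')
Last column: 32130131103$1
Original string S is at sorted index 11

Answer: 32130131103$1
11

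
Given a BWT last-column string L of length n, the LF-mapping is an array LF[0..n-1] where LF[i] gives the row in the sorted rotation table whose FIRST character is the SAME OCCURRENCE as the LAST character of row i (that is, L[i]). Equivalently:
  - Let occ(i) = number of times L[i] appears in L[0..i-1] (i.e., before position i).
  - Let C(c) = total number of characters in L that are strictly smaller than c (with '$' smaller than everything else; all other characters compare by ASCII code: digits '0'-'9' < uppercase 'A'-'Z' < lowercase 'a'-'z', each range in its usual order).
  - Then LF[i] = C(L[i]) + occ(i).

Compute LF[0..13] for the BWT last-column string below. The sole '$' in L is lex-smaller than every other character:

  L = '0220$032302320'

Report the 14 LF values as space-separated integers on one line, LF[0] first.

Char counts: '$':1, '0':5, '2':5, '3':3
C (first-col start): C('$')=0, C('0')=1, C('2')=6, C('3')=11
L[0]='0': occ=0, LF[0]=C('0')+0=1+0=1
L[1]='2': occ=0, LF[1]=C('2')+0=6+0=6
L[2]='2': occ=1, LF[2]=C('2')+1=6+1=7
L[3]='0': occ=1, LF[3]=C('0')+1=1+1=2
L[4]='$': occ=0, LF[4]=C('$')+0=0+0=0
L[5]='0': occ=2, LF[5]=C('0')+2=1+2=3
L[6]='3': occ=0, LF[6]=C('3')+0=11+0=11
L[7]='2': occ=2, LF[7]=C('2')+2=6+2=8
L[8]='3': occ=1, LF[8]=C('3')+1=11+1=12
L[9]='0': occ=3, LF[9]=C('0')+3=1+3=4
L[10]='2': occ=3, LF[10]=C('2')+3=6+3=9
L[11]='3': occ=2, LF[11]=C('3')+2=11+2=13
L[12]='2': occ=4, LF[12]=C('2')+4=6+4=10
L[13]='0': occ=4, LF[13]=C('0')+4=1+4=5

Answer: 1 6 7 2 0 3 11 8 12 4 9 13 10 5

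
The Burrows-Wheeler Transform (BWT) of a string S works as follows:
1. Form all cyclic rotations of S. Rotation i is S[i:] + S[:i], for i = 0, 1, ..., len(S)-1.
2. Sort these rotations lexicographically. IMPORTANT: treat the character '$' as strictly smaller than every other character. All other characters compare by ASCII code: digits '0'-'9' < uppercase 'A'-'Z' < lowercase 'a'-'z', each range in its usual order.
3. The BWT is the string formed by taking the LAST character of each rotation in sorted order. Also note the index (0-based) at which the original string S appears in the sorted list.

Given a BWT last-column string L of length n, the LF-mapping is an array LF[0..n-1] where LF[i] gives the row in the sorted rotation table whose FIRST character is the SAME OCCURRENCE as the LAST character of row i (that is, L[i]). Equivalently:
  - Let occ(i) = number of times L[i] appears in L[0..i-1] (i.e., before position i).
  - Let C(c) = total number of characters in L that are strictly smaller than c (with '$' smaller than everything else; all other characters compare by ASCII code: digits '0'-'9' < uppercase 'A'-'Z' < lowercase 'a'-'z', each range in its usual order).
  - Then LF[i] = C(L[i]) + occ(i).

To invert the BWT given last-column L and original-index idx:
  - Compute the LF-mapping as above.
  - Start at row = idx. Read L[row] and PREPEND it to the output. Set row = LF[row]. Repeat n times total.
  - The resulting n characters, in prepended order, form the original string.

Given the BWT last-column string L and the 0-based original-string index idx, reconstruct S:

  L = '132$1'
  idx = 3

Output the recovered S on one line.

Answer: 2131$

Derivation:
LF mapping: 1 4 3 0 2
Walk LF starting at row 3, prepending L[row]:
  step 1: row=3, L[3]='$', prepend. Next row=LF[3]=0
  step 2: row=0, L[0]='1', prepend. Next row=LF[0]=1
  step 3: row=1, L[1]='3', prepend. Next row=LF[1]=4
  step 4: row=4, L[4]='1', prepend. Next row=LF[4]=2
  step 5: row=2, L[2]='2', prepend. Next row=LF[2]=3
Reversed output: 2131$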